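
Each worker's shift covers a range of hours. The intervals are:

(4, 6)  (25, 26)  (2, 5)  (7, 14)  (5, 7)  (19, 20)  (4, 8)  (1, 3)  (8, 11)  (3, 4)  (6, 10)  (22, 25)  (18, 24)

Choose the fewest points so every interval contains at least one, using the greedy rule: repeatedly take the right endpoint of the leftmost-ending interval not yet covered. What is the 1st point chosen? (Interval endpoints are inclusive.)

Process intervals by earliest right end; each time one isn't hit yet, stab at its right endpoint.
By right end: [1,3]  [3,4]  [2,5]  [4,6]  [5,7]  [4,8]  [6,10]  [8,11]  [7,14]  [19,20]  [18,24]  [22,25]  [25,26]
[1,3] uncovered → point at 3; [4,6] uncovered → point at 6; [8,11] uncovered → point at 11; [19,20] uncovered → point at 20; [22,25] uncovered → point at 25.
Points: 3, 6, 11, 20, 25 (5 total).

3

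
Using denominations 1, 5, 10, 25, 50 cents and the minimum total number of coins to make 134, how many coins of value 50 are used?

2

Greedy: take as many of the largest coin as possible, then repeat with the remainder.
134 − 2×50→34 − 1×25→9 − 1×5→4 − 4×1→0
Count of 50: 2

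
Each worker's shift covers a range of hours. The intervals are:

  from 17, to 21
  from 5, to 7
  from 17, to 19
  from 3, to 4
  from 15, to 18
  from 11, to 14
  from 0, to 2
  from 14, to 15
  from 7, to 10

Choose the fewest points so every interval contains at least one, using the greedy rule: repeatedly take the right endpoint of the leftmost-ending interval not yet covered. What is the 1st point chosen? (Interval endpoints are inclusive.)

By right end: [0,2]  [3,4]  [5,7]  [7,10]  [11,14]  [14,15]  [15,18]  [17,19]  [17,21]
[0,2] uncovered → point at 2; [3,4] uncovered → point at 4; [5,7] uncovered → point at 7; [11,14] uncovered → point at 14; [15,18] uncovered → point at 18.
Points: 2, 4, 7, 14, 18 (5 total).

2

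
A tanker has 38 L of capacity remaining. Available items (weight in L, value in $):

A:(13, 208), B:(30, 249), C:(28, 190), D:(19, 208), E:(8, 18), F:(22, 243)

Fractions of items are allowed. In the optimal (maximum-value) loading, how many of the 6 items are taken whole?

Greedy by value/weight ratio, highest first.
Ratios (sorted): A 16.00, F 11.05, D 10.95, B 8.30, C 6.79, E 2.25
take A (13 @ 208); take F (22 @ 243); take 3/19 of D → 32.84. Capacity used 38/38.
2 item(s) taken whole; one partial (take 3/19 of D).

2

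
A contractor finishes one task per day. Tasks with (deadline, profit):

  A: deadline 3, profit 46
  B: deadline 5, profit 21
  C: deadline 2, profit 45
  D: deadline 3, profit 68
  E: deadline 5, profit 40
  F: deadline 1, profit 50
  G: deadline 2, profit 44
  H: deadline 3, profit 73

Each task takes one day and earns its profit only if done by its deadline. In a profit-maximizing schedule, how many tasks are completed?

5

Take jobs in profit order; each goes to the latest open slot no later than its deadline.
By profit: H(d3,73), D(d3,68), F(d1,50), A(d3,46), C(d2,45), G(d2,44), E(d5,40), B(d5,21)
H→slot 3; D→slot 2; F→slot 1; A skipped; C skipped; G skipped; E→slot 5; B→slot 4.
5 of 8 scheduled.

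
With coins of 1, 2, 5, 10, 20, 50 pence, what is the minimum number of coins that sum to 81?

4

81 = 1×50 + 1×20 + 1×10 + 1×1
Total coins = 1 + 1 + 1 + 1 = 4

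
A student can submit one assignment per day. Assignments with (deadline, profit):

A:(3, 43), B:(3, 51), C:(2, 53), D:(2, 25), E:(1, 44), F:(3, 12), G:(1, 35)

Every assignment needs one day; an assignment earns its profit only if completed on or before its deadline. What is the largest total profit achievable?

Profit order: C=53 B=51 E=44 A=43 G=35 D=25 F=12
Assign: C→slot 2, B→slot 3, E→slot 1, A skipped, G skipped, D skipped, F skipped.
Slots: [1:E] [2:C] [3:B]
Profit = 44 + 53 + 51 = 148

148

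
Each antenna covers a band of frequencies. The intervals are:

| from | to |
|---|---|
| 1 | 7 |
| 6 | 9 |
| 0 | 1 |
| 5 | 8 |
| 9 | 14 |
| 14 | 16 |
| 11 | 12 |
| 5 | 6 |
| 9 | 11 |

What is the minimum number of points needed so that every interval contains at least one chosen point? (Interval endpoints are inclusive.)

Sorted: [0,1] [5,6] [1,7] [5,8] [6,9] [9,11] [11,12] [9,14] [14,16]
{[0,1]} hit by 1; {[5,6],[1,7],[5,8],[6,9]} hit by 6; {[9,11],[11,12],[9,14]} hit by 11; {[14,16]} hit by 16.
Points: 1, 6, 11, 16 (4 total).

4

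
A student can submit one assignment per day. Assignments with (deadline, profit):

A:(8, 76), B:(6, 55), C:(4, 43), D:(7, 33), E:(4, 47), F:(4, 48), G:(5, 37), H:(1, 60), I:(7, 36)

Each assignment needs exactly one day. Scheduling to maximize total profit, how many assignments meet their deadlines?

8

Profit order: A=76 H=60 B=55 F=48 E=47 C=43 G=37 I=36 D=33
Assign: A→slot 8, H→slot 1, B→slot 6, F→slot 4, E→slot 3, C→slot 2, G→slot 5, I→slot 7, D skipped.
Slots: [1:H] [2:C] [3:E] [4:F] [5:G] [6:B] [7:I] [8:A]
8 of 9 scheduled.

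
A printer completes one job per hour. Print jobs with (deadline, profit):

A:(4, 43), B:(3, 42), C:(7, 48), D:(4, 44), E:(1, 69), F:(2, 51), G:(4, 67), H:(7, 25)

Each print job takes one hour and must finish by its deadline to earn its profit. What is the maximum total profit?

Take jobs in profit order; each goes to the latest open slot no later than its deadline.
Profit order: E=69 G=67 F=51 C=48 D=44 A=43 B=42 H=25
Assign: E→slot 1, G→slot 4, F→slot 2, C→slot 7, D→slot 3, A skipped, B skipped, H→slot 6.
Slots: [1:E] [2:F] [3:D] [4:G] [6:H] [7:C]
Profit = 69 + 51 + 44 + 67 + 25 + 48 = 304

304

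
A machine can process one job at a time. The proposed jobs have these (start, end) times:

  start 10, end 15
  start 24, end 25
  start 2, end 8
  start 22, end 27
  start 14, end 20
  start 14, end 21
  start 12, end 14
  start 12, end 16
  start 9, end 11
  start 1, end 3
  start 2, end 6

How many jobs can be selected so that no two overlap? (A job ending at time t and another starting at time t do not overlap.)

5

Greedy by earliest finish: after sorting by end time, pick each interval compatible with the last pick.
Sorted by end: (1,3)  (2,6)  (2,8)  (9,11)  (12,14)  (10,15)  (12,16)  (14,20)  (14,21)  (24,25)  (22,27)
take (1,3); take (9,11); take (12,14); take (14,20); take (24,25).
Selected 5 jobs.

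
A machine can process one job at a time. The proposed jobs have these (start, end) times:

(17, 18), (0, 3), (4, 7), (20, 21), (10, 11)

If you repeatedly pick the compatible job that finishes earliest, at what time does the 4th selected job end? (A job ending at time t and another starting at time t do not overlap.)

18

By end time: (0,3), (4,7), (10,11), (17,18), (20,21).
Pick (0,3); next start ≥ 3 → (4,7); next start ≥ 7 → (10,11); next start ≥ 11 → (17,18); next start ≥ 18 → (20,21).
Selected: (0,3) (4,7) (10,11) (17,18) (20,21)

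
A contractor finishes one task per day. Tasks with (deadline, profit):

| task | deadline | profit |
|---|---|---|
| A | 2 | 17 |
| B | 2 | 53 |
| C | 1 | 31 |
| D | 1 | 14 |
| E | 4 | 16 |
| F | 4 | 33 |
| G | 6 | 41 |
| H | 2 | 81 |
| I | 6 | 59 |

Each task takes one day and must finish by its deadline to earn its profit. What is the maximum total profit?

283

Take jobs in profit order; each goes to the latest open slot no later than its deadline.
By profit: H(d2,81), I(d6,59), B(d2,53), G(d6,41), F(d4,33), C(d1,31), A(d2,17), E(d4,16), D(d1,14)
H→slot 2; I→slot 6; B→slot 1; G→slot 5; F→slot 4; C skipped; A skipped; E→slot 3; D skipped.
Profit = 53 + 81 + 16 + 33 + 41 + 59 = 283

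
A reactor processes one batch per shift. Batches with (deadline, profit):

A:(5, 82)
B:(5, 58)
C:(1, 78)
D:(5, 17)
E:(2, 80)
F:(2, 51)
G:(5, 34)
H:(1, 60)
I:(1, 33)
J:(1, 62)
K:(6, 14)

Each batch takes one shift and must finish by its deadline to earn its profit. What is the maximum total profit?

Take jobs in profit order; each goes to the latest open slot no later than its deadline.
Profit order: A=82 E=80 C=78 J=62 H=60 B=58 F=51 G=34 I=33 D=17 K=14
Assign: A→slot 5, E→slot 2, C→slot 1, J skipped, H skipped, B→slot 4, F skipped, G→slot 3, I skipped, D skipped, K→slot 6.
Slots: [1:C] [2:E] [3:G] [4:B] [5:A] [6:K]
Profit = 78 + 80 + 34 + 58 + 82 + 14 = 346

346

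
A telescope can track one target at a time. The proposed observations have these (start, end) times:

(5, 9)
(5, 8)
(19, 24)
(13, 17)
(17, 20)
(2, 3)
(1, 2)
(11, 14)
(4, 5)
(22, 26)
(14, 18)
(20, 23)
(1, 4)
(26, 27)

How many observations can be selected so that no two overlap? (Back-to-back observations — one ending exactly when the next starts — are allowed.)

Sorted by end: (1,2)  (2,3)  (1,4)  (4,5)  (5,8)  (5,9)  (11,14)  (13,17)  (14,18)  (17,20)  (20,23)  (19,24)  (22,26)  (26,27)
take (1,2); take (2,3); take (4,5); take (5,8); skip (5,9); take (11,14); skip (13,17); take (14,18); take (20,23); take (26,27).
Selected 8 observations.

8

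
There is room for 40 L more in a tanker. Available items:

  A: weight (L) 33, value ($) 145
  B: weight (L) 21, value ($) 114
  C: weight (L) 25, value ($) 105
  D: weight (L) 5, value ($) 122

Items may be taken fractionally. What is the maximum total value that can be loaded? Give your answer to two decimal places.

297.52

Greedy by value/weight ratio, highest first.
Ratios (sorted): D 24.40, B 5.43, A 4.39, C 4.20
take D (5 @ 122); take B (21 @ 114); take 14/33 of A → 61.52. Capacity used 40/40.
Total value = 297.52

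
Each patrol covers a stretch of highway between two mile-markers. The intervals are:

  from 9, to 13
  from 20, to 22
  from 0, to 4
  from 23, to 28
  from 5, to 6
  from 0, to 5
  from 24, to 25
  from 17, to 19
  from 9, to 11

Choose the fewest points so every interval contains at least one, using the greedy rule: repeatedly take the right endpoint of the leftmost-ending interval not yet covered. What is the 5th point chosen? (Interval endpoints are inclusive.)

22

Sort by right endpoint; whenever an interval is uncovered, place a point at its right end.
Sorted: [0,4] [0,5] [5,6] [9,11] [9,13] [17,19] [20,22] [24,25] [23,28]
{[0,4],[0,5]} hit by 4; {[5,6]} hit by 6; {[9,11],[9,13]} hit by 11; {[17,19]} hit by 19; {[20,22]} hit by 22; {[24,25],[23,28]} hit by 25.
Points: 4, 6, 11, 19, 22, 25 (6 total).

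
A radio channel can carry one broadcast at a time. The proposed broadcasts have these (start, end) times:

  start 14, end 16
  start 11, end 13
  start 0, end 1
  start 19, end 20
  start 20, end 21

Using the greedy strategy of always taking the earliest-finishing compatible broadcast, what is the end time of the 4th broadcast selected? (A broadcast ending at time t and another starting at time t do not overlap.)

20

Sorted by end: (0,1)  (11,13)  (14,16)  (19,20)  (20,21)
take (0,1); take (11,13); take (14,16); take (19,20); take (20,21).
Selected: (0,1) (11,13) (14,16) (19,20) (20,21)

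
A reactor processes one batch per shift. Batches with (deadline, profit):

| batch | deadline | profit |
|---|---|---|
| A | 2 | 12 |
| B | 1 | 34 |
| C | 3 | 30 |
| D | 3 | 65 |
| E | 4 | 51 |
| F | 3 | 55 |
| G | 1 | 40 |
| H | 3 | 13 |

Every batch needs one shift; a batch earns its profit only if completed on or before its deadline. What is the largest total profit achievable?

211

Take jobs in profit order; each goes to the latest open slot no later than its deadline.
By profit: D(d3,65), F(d3,55), E(d4,51), G(d1,40), B(d1,34), C(d3,30), H(d3,13), A(d2,12)
D→slot 3; F→slot 2; E→slot 4; G→slot 1; B skipped; C skipped; H skipped; A skipped.
Profit = 40 + 55 + 65 + 51 = 211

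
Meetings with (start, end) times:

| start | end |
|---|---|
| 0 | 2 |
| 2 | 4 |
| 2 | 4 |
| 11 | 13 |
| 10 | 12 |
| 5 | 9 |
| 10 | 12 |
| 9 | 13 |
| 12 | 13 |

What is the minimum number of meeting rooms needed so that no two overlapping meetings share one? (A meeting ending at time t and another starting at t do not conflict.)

The answer is the maximum number of intervals overlapping at any instant.
starts: [0, 2, 2, 5, 9, 10, 10, 11, 12]
ends:   [2, 4, 4, 9, 12, 12, 13, 13, 13]
s0→1 e2→0 s2→1 s2→2 e4→1 e4→0 s5→1 e9→0 s9→1 s10→2 s10→3 s11→4  — peak 4.

4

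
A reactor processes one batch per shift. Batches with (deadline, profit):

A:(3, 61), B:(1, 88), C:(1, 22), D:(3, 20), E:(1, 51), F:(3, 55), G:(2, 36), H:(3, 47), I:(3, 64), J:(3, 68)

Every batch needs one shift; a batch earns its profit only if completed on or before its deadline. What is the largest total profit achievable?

Take jobs in profit order; each goes to the latest open slot no later than its deadline.
Profit order: B=88 J=68 I=64 A=61 F=55 E=51 H=47 G=36 C=22 D=20
Assign: B→slot 1, J→slot 3, I→slot 2, A skipped, F skipped, E skipped, H skipped, G skipped, C skipped, D skipped.
Slots: [1:B] [2:I] [3:J]
Profit = 88 + 64 + 68 = 220

220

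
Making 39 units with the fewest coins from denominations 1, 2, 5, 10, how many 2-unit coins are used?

2

Greedy: take as many of the largest coin as possible, then repeat with the remainder.
39 = 3×10 + 1×5 + 2×2
Count of 2: 2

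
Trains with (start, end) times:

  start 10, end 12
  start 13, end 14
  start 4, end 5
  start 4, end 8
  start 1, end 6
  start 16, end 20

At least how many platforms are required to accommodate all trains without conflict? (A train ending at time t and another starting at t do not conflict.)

3

Events (time:±→running): 1:+→1 4:+→2 4:+→3 … peak 3.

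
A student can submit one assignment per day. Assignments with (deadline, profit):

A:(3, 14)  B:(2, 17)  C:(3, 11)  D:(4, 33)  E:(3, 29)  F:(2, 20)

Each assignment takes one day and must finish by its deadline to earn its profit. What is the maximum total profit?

Take jobs in profit order; each goes to the latest open slot no later than its deadline.
Profit order: D=33 E=29 F=20 B=17 A=14 C=11
Assign: D→slot 4, E→slot 3, F→slot 2, B→slot 1, A skipped, C skipped.
Slots: [1:B] [2:F] [3:E] [4:D]
Profit = 17 + 20 + 29 + 33 = 99

99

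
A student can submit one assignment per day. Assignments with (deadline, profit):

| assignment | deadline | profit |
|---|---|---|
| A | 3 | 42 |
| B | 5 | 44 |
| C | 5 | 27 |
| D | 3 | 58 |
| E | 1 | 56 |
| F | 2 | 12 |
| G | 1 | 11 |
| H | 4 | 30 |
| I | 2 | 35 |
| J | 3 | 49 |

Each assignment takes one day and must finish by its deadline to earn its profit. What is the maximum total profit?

237

Profit order: D=58 E=56 J=49 B=44 A=42 I=35 H=30 C=27 F=12 G=11
Assign: D→slot 3, E→slot 1, J→slot 2, B→slot 5, A skipped, I skipped, H→slot 4, C skipped, F skipped, G skipped.
Slots: [1:E] [2:J] [3:D] [4:H] [5:B]
Profit = 56 + 49 + 58 + 30 + 44 = 237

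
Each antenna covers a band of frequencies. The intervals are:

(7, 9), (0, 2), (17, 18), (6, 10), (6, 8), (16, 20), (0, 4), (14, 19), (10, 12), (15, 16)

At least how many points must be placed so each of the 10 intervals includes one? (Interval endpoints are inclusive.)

Sort by right endpoint; whenever an interval is uncovered, place a point at its right end.
By right end: [0,2]  [0,4]  [6,8]  [7,9]  [6,10]  [10,12]  [15,16]  [17,18]  [14,19]  [16,20]
[0,2] uncovered → point at 2; [6,8] uncovered → point at 8; [10,12] uncovered → point at 12; [15,16] uncovered → point at 16; [17,18] uncovered → point at 18.
Points: 2, 8, 12, 16, 18 (5 total).

5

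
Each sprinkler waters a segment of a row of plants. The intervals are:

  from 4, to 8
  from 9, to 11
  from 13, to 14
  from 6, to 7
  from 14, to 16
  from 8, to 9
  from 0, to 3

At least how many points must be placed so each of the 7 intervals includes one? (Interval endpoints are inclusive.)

By right end: [0,3]  [6,7]  [4,8]  [8,9]  [9,11]  [13,14]  [14,16]
[0,3] uncovered → point at 3; [6,7] uncovered → point at 7; [8,9] uncovered → point at 9; [13,14] uncovered → point at 14.
Points: 3, 7, 9, 14 (4 total).

4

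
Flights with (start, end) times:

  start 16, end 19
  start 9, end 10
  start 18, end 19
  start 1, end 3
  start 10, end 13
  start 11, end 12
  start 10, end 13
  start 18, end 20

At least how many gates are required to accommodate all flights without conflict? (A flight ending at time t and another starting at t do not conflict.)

3

Count concurrent intervals with a sweep; the peak is the room count.
starts: [1, 9, 10, 10, 11, 16, 18, 18]
ends:   [3, 10, 12, 13, 13, 19, 19, 20]
s1→1 e3→0 s9→1 e10→0 s10→1 s10→2 s11→3  — peak 3.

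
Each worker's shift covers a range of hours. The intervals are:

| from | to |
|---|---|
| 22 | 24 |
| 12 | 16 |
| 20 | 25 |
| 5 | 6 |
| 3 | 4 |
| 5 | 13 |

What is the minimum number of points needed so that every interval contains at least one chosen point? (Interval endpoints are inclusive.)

Sort by right endpoint; whenever an interval is uncovered, place a point at its right end.
Sorted: [3,4] [5,6] [5,13] [12,16] [22,24] [20,25]
{[3,4]} hit by 4; {[5,6],[5,13]} hit by 6; {[12,16]} hit by 16; {[22,24],[20,25]} hit by 24.
Points: 4, 6, 16, 24 (4 total).

4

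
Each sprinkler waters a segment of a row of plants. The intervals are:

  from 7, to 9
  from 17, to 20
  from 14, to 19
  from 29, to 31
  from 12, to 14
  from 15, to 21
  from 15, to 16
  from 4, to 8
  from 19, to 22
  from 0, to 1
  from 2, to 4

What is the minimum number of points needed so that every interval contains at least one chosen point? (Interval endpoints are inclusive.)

Sorted: [0,1] [2,4] [4,8] [7,9] [12,14] [15,16] [14,19] [17,20] [15,21] [19,22] [29,31]
{[0,1]} hit by 1; {[2,4],[4,8]} hit by 4; {[7,9]} hit by 9; {[12,14]} hit by 14; {[15,16],[14,19]} hit by 16; {[17,20],[15,21],[19,22]} hit by 20; {[29,31]} hit by 31.
Points: 1, 4, 9, 14, 16, 20, 31 (7 total).

7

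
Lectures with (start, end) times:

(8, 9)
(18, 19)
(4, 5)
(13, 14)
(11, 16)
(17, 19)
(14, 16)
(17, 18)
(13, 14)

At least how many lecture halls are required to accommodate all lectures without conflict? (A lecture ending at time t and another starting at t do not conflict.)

3

Count concurrent intervals with a sweep; the peak is the room count.
starts: [4, 8, 11, 13, 13, 14, 17, 17, 18]
ends:   [5, 9, 14, 14, 16, 16, 18, 19, 19]
s4→1 e5→0 s8→1 e9→0 s11→1 s13→2 s13→3  — peak 3.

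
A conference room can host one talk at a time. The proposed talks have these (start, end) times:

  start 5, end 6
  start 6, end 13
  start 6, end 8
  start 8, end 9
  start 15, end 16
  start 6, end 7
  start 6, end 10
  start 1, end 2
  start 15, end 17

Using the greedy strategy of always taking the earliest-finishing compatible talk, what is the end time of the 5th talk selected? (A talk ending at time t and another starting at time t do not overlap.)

16

Sort by end time and greedily take each interval whose start is ≥ the last chosen end.
By end time: (1,2), (5,6), (6,7), (6,8), (8,9), (6,10), (6,13), (15,16), (15,17).
Pick (1,2); next start ≥ 2 → (5,6); next start ≥ 6 → (6,7); next start ≥ 7 → (8,9); next start ≥ 9 → (15,16).
Selected: (1,2) (5,6) (6,7) (8,9) (15,16)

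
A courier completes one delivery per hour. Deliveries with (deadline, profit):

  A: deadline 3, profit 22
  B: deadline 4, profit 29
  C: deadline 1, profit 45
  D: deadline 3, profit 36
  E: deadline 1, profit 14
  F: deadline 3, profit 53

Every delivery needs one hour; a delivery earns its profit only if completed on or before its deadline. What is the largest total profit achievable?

163

Take jobs in profit order; each goes to the latest open slot no later than its deadline.
By profit: F(d3,53), C(d1,45), D(d3,36), B(d4,29), A(d3,22), E(d1,14)
F→slot 3; C→slot 1; D→slot 2; B→slot 4; A skipped; E skipped.
Profit = 45 + 36 + 53 + 29 = 163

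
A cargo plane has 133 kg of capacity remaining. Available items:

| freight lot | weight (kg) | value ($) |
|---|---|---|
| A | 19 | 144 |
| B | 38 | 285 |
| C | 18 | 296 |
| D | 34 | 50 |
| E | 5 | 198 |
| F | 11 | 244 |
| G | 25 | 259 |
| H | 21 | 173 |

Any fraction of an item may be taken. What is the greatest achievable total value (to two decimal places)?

Order: E (198/5=39.60) > F (244/11=22.18) > C (296/18=16.44) > G (259/25=10.36) > H (173/21=8.24) > A (144/19=7.58) > B (285/38=7.50) > D (50/34=1.47)
Fill: take E (5 @ 198) → take F (11 @ 244) → take C (18 @ 296) → take G (25 @ 259) → take H (21 @ 173) → take A (19 @ 144) → take 34/38 of B → 255.00; 133/133 used.
Total value = 1569.00

1569.00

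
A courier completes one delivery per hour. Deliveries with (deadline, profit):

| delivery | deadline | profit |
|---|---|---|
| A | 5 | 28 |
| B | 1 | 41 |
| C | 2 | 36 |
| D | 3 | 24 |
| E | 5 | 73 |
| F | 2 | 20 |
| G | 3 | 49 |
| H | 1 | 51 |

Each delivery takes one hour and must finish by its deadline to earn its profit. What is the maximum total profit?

Sort by profit descending; place each in the latest free slot ≤ its deadline.
By profit: E(d5,73), H(d1,51), G(d3,49), B(d1,41), C(d2,36), A(d5,28), D(d3,24), F(d2,20)
E→slot 5; H→slot 1; G→slot 3; B skipped; C→slot 2; A→slot 4; D skipped; F skipped.
Profit = 51 + 36 + 49 + 28 + 73 = 237

237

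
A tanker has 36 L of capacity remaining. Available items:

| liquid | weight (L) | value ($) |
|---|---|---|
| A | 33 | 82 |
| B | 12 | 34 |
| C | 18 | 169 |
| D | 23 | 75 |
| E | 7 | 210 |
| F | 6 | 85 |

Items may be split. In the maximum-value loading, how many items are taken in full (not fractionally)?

3

Order: E (210/7=30.00) > F (85/6=14.17) > C (169/18=9.39) > D (75/23=3.26) > B (34/12=2.83) > A (82/33=2.48)
Fill: take E (7 @ 210) → take F (6 @ 85) → take C (18 @ 169) → take 5/23 of D → 16.30; 36/36 used.
3 item(s) taken whole; one partial (take 5/23 of D).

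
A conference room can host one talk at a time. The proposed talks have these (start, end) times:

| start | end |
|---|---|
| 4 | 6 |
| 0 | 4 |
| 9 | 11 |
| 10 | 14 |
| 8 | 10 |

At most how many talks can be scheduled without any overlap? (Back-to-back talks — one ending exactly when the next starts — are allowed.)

4

Sort by end time and greedily take each interval whose start is ≥ the last chosen end.
By end time: (0,4), (4,6), (8,10), (9,11), (10,14).
Pick (0,4); next start ≥ 4 → (4,6); next start ≥ 6 → (8,10); next start ≥ 10 → (10,14).
Selected 4 talks.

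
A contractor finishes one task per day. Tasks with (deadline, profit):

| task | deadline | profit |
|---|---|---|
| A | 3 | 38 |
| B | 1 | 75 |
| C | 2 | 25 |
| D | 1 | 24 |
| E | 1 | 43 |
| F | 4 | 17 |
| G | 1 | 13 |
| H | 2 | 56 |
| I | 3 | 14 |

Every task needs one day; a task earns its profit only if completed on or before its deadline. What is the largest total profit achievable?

186

By profit: B(d1,75), H(d2,56), E(d1,43), A(d3,38), C(d2,25), D(d1,24), F(d4,17), I(d3,14), G(d1,13)
B→slot 1; H→slot 2; E skipped; A→slot 3; C skipped; D skipped; F→slot 4; I skipped; G skipped.
Profit = 75 + 56 + 38 + 17 = 186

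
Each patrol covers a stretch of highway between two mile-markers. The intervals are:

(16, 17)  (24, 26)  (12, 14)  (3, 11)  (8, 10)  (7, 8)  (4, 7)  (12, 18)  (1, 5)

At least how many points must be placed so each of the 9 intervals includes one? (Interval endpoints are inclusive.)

5

By right end: [1,5]  [4,7]  [7,8]  [8,10]  [3,11]  [12,14]  [16,17]  [12,18]  [24,26]
[1,5] uncovered → point at 5; [7,8] uncovered → point at 8; [12,14] uncovered → point at 14; [16,17] uncovered → point at 17; [24,26] uncovered → point at 26.
Points: 5, 8, 14, 17, 26 (5 total).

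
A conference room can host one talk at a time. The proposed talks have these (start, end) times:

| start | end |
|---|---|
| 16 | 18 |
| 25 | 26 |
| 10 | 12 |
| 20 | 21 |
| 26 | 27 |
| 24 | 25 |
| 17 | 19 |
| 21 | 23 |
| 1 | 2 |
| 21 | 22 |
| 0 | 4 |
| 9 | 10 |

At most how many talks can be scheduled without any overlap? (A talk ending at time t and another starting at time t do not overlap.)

Greedy by earliest finish: after sorting by end time, pick each interval compatible with the last pick.
Sorted by end: (1,2)  (0,4)  (9,10)  (10,12)  (16,18)  (17,19)  (20,21)  (21,22)  (21,23)  (24,25)  (25,26)  (26,27)
take (1,2); take (9,10); take (10,12); take (16,18); take (20,21); take (21,22); take (24,25); take (25,26); take (26,27).
Selected 9 talks.

9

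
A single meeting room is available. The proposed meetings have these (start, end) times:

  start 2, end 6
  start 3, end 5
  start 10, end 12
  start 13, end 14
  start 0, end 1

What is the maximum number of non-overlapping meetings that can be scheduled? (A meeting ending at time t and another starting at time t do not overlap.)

4

By end time: (0,1), (3,5), (2,6), (10,12), (13,14).
Pick (0,1); next start ≥ 1 → (3,5); next start ≥ 5 → (10,12); next start ≥ 12 → (13,14).
Selected 4 meetings.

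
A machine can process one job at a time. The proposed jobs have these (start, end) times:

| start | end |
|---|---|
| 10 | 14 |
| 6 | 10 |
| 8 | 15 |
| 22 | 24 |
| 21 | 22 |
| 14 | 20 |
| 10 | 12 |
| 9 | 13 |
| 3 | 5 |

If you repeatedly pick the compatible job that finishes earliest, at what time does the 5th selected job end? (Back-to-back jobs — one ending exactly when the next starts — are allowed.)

Sorted by end: (3,5)  (6,10)  (10,12)  (9,13)  (10,14)  (8,15)  (14,20)  (21,22)  (22,24)
take (3,5); take (6,10); take (10,12); skip (8,15); take (14,20); take (21,22); take (22,24).
Selected: (3,5) (6,10) (10,12) (14,20) (21,22) (22,24)

22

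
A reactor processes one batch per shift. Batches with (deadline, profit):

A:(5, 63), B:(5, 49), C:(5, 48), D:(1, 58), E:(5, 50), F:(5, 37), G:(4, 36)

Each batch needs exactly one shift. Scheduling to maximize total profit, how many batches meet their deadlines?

5

Sort by profit descending; place each in the latest free slot ≤ its deadline.
By profit: A(d5,63), D(d1,58), E(d5,50), B(d5,49), C(d5,48), F(d5,37), G(d4,36)
A→slot 5; D→slot 1; E→slot 4; B→slot 3; C→slot 2; F skipped; G skipped.
5 of 7 scheduled.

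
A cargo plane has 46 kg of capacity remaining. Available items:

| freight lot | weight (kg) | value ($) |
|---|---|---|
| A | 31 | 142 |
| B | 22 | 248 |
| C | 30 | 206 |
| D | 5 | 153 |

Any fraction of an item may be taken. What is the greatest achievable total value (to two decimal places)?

Greedy by value/weight ratio, highest first.
Order: D (153/5=30.60) > B (248/22=11.27) > C (206/30=6.87) > A (142/31=4.58)
Fill: take D (5 @ 153) → take B (22 @ 248) → take 19/30 of C → 130.47; 46/46 used.
Total value = 531.47

531.47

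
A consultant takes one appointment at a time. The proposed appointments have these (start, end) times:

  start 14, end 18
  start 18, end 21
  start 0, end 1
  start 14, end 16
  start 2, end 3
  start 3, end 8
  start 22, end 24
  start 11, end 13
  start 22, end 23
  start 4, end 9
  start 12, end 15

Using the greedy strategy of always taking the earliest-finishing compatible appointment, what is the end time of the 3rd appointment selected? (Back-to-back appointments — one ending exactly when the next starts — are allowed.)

8

Sort by end time and greedily take each interval whose start is ≥ the last chosen end.
By end time: (0,1), (2,3), (3,8), (4,9), (11,13), (12,15), (14,16), (14,18), (18,21), (22,23), (22,24).
Pick (0,1); next start ≥ 1 → (2,3); next start ≥ 3 → (3,8); next start ≥ 8 → (11,13); next start ≥ 13 → (14,16); next start ≥ 16 → (18,21); next start ≥ 21 → (22,23).
Selected: (0,1) (2,3) (3,8) (11,13) (14,16) (18,21) (22,23)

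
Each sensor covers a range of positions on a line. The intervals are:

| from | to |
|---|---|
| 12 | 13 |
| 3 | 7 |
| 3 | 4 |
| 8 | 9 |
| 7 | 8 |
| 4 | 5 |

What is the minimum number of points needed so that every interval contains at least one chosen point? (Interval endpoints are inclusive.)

3

Process intervals by earliest right end; each time one isn't hit yet, stab at its right endpoint.
By right end: [3,4]  [4,5]  [3,7]  [7,8]  [8,9]  [12,13]
[3,4] uncovered → point at 4; [7,8] uncovered → point at 8; [12,13] uncovered → point at 13.
Points: 4, 8, 13 (3 total).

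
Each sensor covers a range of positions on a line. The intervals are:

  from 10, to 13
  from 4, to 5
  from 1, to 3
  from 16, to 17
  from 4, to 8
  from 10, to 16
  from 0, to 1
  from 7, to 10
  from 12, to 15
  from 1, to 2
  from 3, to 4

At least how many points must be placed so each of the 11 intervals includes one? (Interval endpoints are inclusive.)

5

Process intervals by earliest right end; each time one isn't hit yet, stab at its right endpoint.
By right end: [0,1]  [1,2]  [1,3]  [3,4]  [4,5]  [4,8]  [7,10]  [10,13]  [12,15]  [10,16]  [16,17]
[0,1] uncovered → point at 1; [3,4] uncovered → point at 4; [7,10] uncovered → point at 10; [12,15] uncovered → point at 15; [16,17] uncovered → point at 17.
Points: 1, 4, 10, 15, 17 (5 total).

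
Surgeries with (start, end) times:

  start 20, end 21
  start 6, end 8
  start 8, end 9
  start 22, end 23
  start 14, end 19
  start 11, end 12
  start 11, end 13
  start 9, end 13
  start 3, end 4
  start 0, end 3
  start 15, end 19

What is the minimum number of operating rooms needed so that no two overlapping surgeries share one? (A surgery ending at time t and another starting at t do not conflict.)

Count concurrent intervals with a sweep; the peak is the room count.
Events (time:±→running): 0:+→1 3:-→0 3:+→1 4:-→0 6:+→1 8:-→0 8:+→1 9:-→0 9:+→1 11:+→2 11:+→3 … peak 3.

3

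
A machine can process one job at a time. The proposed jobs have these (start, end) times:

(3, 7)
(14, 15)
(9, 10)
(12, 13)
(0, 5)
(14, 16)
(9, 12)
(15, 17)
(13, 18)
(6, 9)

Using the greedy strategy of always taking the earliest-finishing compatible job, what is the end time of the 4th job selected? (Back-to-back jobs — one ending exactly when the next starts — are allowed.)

By end time: (0,5), (3,7), (6,9), (9,10), (9,12), (12,13), (14,15), (14,16), (15,17), (13,18).
Pick (0,5); next start ≥ 5 → (6,9); next start ≥ 9 → (9,10); next start ≥ 10 → (12,13); next start ≥ 13 → (14,15); next start ≥ 15 → (15,17).
Selected: (0,5) (6,9) (9,10) (12,13) (14,15) (15,17)

13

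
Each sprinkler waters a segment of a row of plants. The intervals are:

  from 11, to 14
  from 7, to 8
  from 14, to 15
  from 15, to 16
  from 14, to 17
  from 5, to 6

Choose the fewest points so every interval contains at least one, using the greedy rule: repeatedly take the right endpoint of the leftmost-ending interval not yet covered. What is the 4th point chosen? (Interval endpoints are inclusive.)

Process intervals by earliest right end; each time one isn't hit yet, stab at its right endpoint.
By right end: [5,6]  [7,8]  [11,14]  [14,15]  [15,16]  [14,17]
[5,6] uncovered → point at 6; [7,8] uncovered → point at 8; [11,14] uncovered → point at 14; [15,16] uncovered → point at 16.
Points: 6, 8, 14, 16 (4 total).

16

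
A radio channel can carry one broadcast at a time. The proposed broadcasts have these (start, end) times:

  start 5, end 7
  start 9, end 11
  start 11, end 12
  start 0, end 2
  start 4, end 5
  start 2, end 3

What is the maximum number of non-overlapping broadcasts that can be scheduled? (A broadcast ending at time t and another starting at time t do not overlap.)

6

Order by finish time; keep every interval that doesn't clash with the previous kept one.
Sorted by end: (0,2)  (2,3)  (4,5)  (5,7)  (9,11)  (11,12)
take (0,2); take (2,3); take (4,5); take (5,7); take (9,11); take (11,12).
Selected 6 broadcasts.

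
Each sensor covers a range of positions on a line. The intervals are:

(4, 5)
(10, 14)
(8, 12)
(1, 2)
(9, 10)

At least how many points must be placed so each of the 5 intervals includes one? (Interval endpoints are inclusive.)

3

Sort by right endpoint; whenever an interval is uncovered, place a point at its right end.
By right end: [1,2]  [4,5]  [9,10]  [8,12]  [10,14]
[1,2] uncovered → point at 2; [4,5] uncovered → point at 5; [9,10] uncovered → point at 10.
Points: 2, 5, 10 (3 total).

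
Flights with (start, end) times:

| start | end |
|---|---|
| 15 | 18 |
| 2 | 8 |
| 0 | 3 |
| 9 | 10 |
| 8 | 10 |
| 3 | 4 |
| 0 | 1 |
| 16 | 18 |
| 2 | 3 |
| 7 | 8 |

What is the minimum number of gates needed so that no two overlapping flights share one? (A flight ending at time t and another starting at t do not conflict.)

starts: [0, 0, 2, 2, 3, 7, 8, 9, 15, 16]
ends:   [1, 3, 3, 4, 8, 8, 10, 10, 18, 18]
s0→1 s0→2 e1→1 s2→2 s2→3  — peak 3.

3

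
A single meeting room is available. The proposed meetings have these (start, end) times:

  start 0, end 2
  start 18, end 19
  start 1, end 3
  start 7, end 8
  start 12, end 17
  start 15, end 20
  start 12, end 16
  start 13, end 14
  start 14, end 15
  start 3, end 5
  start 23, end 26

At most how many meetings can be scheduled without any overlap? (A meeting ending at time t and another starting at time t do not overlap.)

Order by finish time; keep every interval that doesn't clash with the previous kept one.
Sorted by end: (0,2)  (1,3)  (3,5)  (7,8)  (13,14)  (14,15)  (12,16)  (12,17)  (18,19)  (15,20)  (23,26)
take (0,2); skip (1,3); take (3,5); take (7,8); take (13,14); take (14,15); skip (12,16); skip (12,17); take (18,19); take (23,26).
Selected 7 meetings.

7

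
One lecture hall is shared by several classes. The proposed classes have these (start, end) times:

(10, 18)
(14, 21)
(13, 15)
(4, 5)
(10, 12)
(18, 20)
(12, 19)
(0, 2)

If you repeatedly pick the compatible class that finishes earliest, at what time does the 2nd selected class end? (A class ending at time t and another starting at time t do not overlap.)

Sort by end time and greedily take each interval whose start is ≥ the last chosen end.
By end time: (0,2), (4,5), (10,12), (13,15), (10,18), (12,19), (18,20), (14,21).
Pick (0,2); next start ≥ 2 → (4,5); next start ≥ 5 → (10,12); next start ≥ 12 → (13,15); next start ≥ 15 → (18,20).
Selected: (0,2) (4,5) (10,12) (13,15) (18,20)

5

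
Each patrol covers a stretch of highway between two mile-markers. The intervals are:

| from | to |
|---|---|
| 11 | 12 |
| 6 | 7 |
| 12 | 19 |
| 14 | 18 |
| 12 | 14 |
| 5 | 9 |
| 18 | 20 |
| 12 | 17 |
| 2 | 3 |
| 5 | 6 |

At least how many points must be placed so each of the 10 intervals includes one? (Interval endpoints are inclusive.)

4

Process intervals by earliest right end; each time one isn't hit yet, stab at its right endpoint.
By right end: [2,3]  [5,6]  [6,7]  [5,9]  [11,12]  [12,14]  [12,17]  [14,18]  [12,19]  [18,20]
[2,3] uncovered → point at 3; [5,6] uncovered → point at 6; [11,12] uncovered → point at 12; [14,18] uncovered → point at 18.
Points: 3, 6, 12, 18 (4 total).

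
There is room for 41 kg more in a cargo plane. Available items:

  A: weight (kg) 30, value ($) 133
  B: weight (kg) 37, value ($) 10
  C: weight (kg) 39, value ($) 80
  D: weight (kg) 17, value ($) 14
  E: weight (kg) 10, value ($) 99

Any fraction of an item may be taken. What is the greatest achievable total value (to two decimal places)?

234.05

Greedy by value/weight ratio, highest first.
Order: E (99/10=9.90) > A (133/30=4.43) > C (80/39=2.05) > D (14/17=0.82) > B (10/37=0.27)
Fill: take E (10 @ 99) → take A (30 @ 133) → take 1/39 of C → 2.05; 41/41 used.
Total value = 234.05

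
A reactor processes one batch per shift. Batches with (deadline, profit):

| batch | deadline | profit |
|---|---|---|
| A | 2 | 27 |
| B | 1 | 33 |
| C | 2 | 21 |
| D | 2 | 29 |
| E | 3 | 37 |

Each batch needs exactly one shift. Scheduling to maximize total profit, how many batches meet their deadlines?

3

Sort by profit descending; place each in the latest free slot ≤ its deadline.
By profit: E(d3,37), B(d1,33), D(d2,29), A(d2,27), C(d2,21)
E→slot 3; B→slot 1; D→slot 2; A skipped; C skipped.
3 of 5 scheduled.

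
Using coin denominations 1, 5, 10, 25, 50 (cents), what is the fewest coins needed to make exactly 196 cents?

196 − 3×50→46 − 1×25→21 − 2×10→1 − 1×1→0
Total coins = 3 + 1 + 2 + 1 = 7

7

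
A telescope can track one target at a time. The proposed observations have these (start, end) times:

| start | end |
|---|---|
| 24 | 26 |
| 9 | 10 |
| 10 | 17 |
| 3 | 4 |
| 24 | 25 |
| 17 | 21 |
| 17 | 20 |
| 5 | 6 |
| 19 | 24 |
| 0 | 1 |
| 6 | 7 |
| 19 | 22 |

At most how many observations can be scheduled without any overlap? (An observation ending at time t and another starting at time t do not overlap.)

Greedy by earliest finish: after sorting by end time, pick each interval compatible with the last pick.
Sorted by end: (0,1)  (3,4)  (5,6)  (6,7)  (9,10)  (10,17)  (17,20)  (17,21)  (19,22)  (19,24)  (24,25)  (24,26)
take (0,1); take (3,4); take (5,6); take (6,7); take (9,10); take (10,17); take (17,20); skip (17,21); take (24,25); skip (24,26).
Selected 8 observations.

8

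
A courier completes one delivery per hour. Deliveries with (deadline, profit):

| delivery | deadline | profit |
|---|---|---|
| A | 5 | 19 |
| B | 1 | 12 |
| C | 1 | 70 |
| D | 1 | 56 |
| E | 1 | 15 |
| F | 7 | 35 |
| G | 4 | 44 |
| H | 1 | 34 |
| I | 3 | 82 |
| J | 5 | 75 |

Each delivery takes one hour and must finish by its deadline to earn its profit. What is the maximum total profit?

Profit order: I=82 J=75 C=70 D=56 G=44 F=35 H=34 A=19 E=15 B=12
Assign: I→slot 3, J→slot 5, C→slot 1, D skipped, G→slot 4, F→slot 7, H skipped, A→slot 2, E skipped, B skipped.
Slots: [1:C] [2:A] [3:I] [4:G] [5:J] [7:F]
Profit = 70 + 19 + 82 + 44 + 75 + 35 = 325

325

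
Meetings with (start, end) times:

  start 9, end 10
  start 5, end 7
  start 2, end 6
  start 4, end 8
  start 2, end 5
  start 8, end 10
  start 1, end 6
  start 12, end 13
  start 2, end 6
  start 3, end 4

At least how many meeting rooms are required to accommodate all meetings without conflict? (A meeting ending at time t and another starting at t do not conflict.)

5

starts: [1, 2, 2, 2, 3, 4, 5, 8, 9, 12]
ends:   [4, 5, 6, 6, 6, 7, 8, 10, 10, 13]
s1→1 s2→2 s2→3 s2→4 s3→5  — peak 5.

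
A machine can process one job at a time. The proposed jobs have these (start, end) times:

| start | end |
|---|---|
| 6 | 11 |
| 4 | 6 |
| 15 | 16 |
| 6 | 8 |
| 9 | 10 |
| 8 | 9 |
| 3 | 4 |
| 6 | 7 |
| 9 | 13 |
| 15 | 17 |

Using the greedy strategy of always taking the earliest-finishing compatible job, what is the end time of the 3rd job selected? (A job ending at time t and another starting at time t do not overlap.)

Greedy by earliest finish: after sorting by end time, pick each interval compatible with the last pick.
By end time: (3,4), (4,6), (6,7), (6,8), (8,9), (9,10), (6,11), (9,13), (15,16), (15,17).
Pick (3,4); next start ≥ 4 → (4,6); next start ≥ 6 → (6,7); next start ≥ 7 → (8,9); next start ≥ 9 → (9,10); next start ≥ 10 → (15,16).
Selected: (3,4) (4,6) (6,7) (8,9) (9,10) (15,16)

7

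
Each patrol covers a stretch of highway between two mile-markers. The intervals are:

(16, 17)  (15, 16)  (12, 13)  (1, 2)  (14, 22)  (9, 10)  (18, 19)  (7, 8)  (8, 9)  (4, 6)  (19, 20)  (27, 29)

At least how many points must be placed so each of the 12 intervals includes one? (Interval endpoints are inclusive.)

8

Sort by right endpoint; whenever an interval is uncovered, place a point at its right end.
Sorted: [1,2] [4,6] [7,8] [8,9] [9,10] [12,13] [15,16] [16,17] [18,19] [19,20] [14,22] [27,29]
{[1,2]} hit by 2; {[4,6]} hit by 6; {[7,8],[8,9]} hit by 8; {[9,10]} hit by 10; {[12,13]} hit by 13; {[15,16],[16,17]} hit by 16; {[18,19],[19,20],[14,22]} hit by 19; {[27,29]} hit by 29.
Points: 2, 6, 8, 10, 13, 16, 19, 29 (8 total).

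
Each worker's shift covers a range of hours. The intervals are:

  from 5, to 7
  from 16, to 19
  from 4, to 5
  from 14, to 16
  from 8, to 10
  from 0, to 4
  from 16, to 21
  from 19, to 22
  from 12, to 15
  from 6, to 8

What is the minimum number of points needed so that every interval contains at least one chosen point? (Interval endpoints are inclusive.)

5

Sort by right endpoint; whenever an interval is uncovered, place a point at its right end.
By right end: [0,4]  [4,5]  [5,7]  [6,8]  [8,10]  [12,15]  [14,16]  [16,19]  [16,21]  [19,22]
[0,4] uncovered → point at 4; [5,7] uncovered → point at 7; [8,10] uncovered → point at 10; [12,15] uncovered → point at 15; [16,19] uncovered → point at 19.
Points: 4, 7, 10, 15, 19 (5 total).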